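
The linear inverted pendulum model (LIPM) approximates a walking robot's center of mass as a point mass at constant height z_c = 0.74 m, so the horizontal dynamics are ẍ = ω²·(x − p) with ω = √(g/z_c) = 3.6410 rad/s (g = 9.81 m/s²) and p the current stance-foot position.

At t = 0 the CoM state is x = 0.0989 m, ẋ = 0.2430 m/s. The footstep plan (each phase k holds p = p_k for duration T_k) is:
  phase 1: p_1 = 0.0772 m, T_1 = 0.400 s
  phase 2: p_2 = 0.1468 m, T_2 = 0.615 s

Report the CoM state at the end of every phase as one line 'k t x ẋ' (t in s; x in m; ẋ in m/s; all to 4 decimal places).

1 0.4000 0.2617 0.7099
2 1.0150 1.5967 5.3100

phase 1: p=0.0772, T=0.400, ωT=1.456400, cosh=2.261780, sinh=2.028706; start (x,ẋ)=(0.098900, 0.243000) → end (x,ẋ)=(0.261676, 0.709900)
phase 2: p=0.1468, T=0.615, ωT=2.239215, cosh=4.746251, sinh=4.639709; start (x,ẋ)=(0.261676, 0.709900) → end (x,ẋ)=(1.596654, 5.309989)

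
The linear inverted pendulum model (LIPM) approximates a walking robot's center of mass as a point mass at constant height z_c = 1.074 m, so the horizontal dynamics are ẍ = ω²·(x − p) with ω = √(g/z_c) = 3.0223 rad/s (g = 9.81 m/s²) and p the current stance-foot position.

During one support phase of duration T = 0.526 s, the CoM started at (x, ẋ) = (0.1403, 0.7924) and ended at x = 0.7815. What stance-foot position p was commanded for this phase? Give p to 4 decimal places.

ωT = 3.0223·0.526 = 1.589730; cosh(ωT) = 2.553202, sinh(ωT) = 2.349222
x(T) = p + (x₀−p)·cosh(ωT) + (ẋ₀/ω)·sinh(ωT) ⇒ p·(1 − cosh) = x(T) − x₀·cosh − (ẋ₀/ω)·sinh
numerator   = 0.7815 − (0.1403)·2.553202 − (0.7924/3.0223)·2.349222 = -0.192644
denominator = 1 − 2.553202 = -1.553202
p = -0.192644 / -1.553202 = 0.1240

p = 0.1240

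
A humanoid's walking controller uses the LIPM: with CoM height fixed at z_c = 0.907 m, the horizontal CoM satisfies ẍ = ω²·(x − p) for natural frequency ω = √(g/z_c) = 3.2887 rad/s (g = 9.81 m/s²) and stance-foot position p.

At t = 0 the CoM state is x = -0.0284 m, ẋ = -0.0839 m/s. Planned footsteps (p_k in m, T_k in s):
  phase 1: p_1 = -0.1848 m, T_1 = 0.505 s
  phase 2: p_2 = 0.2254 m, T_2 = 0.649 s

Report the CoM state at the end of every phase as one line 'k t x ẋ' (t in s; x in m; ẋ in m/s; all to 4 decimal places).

1 0.5050 0.1769 1.0760
2 1.1540 1.3810 3.9467

phase 1: p=-0.1848, T=0.505, ωT=1.660794, cosh=2.726737, sinh=2.536749; start (x,ẋ)=(-0.028400, -0.083900) → end (x,ẋ)=(0.176945, 1.076010)
phase 2: p=0.2254, T=0.649, ωT=2.134366, cosh=4.285004, sinh=4.166685; start (x,ẋ)=(0.176945, 1.076010) → end (x,ẋ)=(1.381044, 3.946733)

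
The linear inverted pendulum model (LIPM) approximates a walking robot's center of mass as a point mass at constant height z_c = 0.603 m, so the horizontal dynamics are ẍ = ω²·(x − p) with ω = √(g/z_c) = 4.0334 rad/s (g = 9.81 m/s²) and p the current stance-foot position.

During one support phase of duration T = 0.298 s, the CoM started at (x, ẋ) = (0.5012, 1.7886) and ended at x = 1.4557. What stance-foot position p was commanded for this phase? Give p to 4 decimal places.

p = 0.1527

ωT = 4.0334·0.298 = 1.201953; cosh(ωT) = 1.813607, sinh(ωT) = 1.513001
x(T) = p + (x₀−p)·cosh(ωT) + (ẋ₀/ω)·sinh(ωT) ⇒ p·(1 − cosh) = x(T) − x₀·cosh − (ẋ₀/ω)·sinh
numerator   = 1.4557 − (0.5012)·1.813607 − (1.7886/4.0334)·1.513001 = -0.124216
denominator = 1 − 1.813607 = -0.813607
p = -0.124216 / -0.813607 = 0.1527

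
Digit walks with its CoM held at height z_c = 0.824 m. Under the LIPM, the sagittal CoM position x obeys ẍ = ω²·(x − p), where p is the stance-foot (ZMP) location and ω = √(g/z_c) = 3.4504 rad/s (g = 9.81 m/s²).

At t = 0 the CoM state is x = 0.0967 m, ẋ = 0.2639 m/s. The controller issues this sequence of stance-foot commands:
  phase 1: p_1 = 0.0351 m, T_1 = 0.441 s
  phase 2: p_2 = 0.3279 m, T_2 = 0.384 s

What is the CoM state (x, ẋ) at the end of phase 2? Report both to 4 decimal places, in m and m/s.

phase 1: p=0.0351, T=0.441, ωT=1.521626, cosh=2.399012, sinh=2.180656; start (x,ẋ)=(0.096700, 0.263900) → end (x,ẋ)=(0.349664, 1.096586)
phase 2: p=0.3279, T=0.384, ωT=1.324954, cosh=2.013913, sinh=1.748098; start (x,ẋ)=(0.349664, 1.096586) → end (x,ẋ)=(0.927301, 2.339702)

x = 0.9273, ẋ = 2.3397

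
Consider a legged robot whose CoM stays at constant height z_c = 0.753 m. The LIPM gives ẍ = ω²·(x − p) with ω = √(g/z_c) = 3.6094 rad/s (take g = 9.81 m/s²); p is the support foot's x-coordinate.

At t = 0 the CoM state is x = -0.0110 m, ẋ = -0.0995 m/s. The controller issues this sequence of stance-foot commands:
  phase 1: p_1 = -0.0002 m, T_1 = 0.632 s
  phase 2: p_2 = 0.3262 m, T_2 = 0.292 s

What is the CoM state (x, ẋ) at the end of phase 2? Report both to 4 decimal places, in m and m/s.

x = -0.7373, ẋ = -3.4301

phase 1: p=-0.0002, T=0.632, ωT=2.281141, cosh=4.945004, sinh=4.842836; start (x,ẋ)=(-0.011000, -0.099500) → end (x,ẋ)=(-0.187108, -0.680809)
phase 2: p=0.3262, T=0.292, ωT=1.053945, cosh=1.608753, sinh=1.260193; start (x,ẋ)=(-0.187108, -0.680809) → end (x,ẋ)=(-0.737285, -3.430056)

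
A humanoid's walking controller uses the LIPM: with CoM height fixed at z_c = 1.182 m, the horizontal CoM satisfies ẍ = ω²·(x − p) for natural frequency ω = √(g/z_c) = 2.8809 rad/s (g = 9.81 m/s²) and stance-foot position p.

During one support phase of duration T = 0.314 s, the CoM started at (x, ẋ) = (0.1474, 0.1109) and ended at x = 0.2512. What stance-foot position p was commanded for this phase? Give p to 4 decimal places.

p = 0.0012

ωT = 2.8809·0.314 = 0.904603; cosh(ωT) = 1.437826, sinh(ωT) = 1.033124
x(T) = p + (x₀−p)·cosh(ωT) + (ẋ₀/ω)·sinh(ωT) ⇒ p·(1 − cosh) = x(T) − x₀·cosh − (ẋ₀/ω)·sinh
numerator   = 0.2512 − (0.1474)·1.437826 − (0.1109/2.8809)·1.033124 = -0.000506
denominator = 1 − 1.437826 = -0.437826
p = -0.000506 / -0.437826 = 0.0012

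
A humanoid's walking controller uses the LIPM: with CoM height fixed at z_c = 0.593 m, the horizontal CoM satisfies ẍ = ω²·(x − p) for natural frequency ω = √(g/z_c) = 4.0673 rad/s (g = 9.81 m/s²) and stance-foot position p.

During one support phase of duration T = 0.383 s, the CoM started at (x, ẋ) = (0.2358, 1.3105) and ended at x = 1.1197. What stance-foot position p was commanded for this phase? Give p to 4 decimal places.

ωT = 4.0673·0.383 = 1.557776; cosh(ωT) = 2.479426, sinh(ωT) = 2.268822
x(T) = p + (x₀−p)·cosh(ωT) + (ẋ₀/ω)·sinh(ωT) ⇒ p·(1 − cosh) = x(T) − x₀·cosh − (ẋ₀/ω)·sinh
numerator   = 1.1197 − (0.2358)·2.479426 − (1.3105/4.0673)·2.268822 = -0.195972
denominator = 1 − 2.479426 = -1.479426
p = -0.195972 / -1.479426 = 0.1325

p = 0.1325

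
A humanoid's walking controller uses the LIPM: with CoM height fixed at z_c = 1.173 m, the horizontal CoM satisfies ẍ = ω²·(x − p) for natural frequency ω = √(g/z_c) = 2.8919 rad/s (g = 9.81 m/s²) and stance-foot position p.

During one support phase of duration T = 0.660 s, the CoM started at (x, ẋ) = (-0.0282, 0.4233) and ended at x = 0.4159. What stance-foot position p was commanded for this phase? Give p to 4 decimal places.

p = -0.0124

ωT = 2.8919·0.660 = 1.908654; cosh(ωT) = 3.446143, sinh(ωT) = 3.297863
x(T) = p + (x₀−p)·cosh(ωT) + (ẋ₀/ω)·sinh(ωT) ⇒ p·(1 − cosh) = x(T) − x₀·cosh − (ẋ₀/ω)·sinh
numerator   = 0.4159 − (-0.0282)·3.446143 − (0.4233/2.8919)·3.297863 = 0.030359
denominator = 1 − 3.446143 = -2.446143
p = 0.030359 / -2.446143 = -0.0124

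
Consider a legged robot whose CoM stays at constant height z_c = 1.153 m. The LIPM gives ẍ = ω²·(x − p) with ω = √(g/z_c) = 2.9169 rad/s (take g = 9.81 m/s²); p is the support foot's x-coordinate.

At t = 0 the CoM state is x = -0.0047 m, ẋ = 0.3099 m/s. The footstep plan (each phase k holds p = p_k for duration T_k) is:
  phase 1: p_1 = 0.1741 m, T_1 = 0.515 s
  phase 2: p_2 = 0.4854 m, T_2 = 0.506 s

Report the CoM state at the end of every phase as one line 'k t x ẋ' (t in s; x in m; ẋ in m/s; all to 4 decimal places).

phase 1: p=0.1741, T=0.515, ωT=1.502204, cosh=2.357107, sinh=2.134468; start (x,ẋ)=(-0.004700, 0.309900) → end (x,ẋ)=(-0.020579, -0.382747)
phase 2: p=0.4854, T=0.506, ωT=1.475951, cosh=2.301879, sinh=2.073318; start (x,ẋ)=(-0.020579, -0.382747) → end (x,ẋ)=(-0.951356, -3.941023)

1 0.5150 -0.0206 -0.3827
2 1.0210 -0.9514 -3.9410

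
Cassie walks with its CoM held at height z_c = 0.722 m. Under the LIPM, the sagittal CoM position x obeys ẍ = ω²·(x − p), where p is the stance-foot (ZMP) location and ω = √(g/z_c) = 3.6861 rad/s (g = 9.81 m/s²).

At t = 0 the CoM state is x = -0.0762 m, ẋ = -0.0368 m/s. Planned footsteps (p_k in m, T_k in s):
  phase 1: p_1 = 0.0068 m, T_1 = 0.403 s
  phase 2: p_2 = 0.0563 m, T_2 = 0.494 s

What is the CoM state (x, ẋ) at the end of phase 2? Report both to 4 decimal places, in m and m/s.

x = -1.3706, ẋ = -5.2202

phase 1: p=0.0068, T=0.403, ωT=1.485498, cosh=2.321778, sinh=2.095388; start (x,ẋ)=(-0.076200, -0.036800) → end (x,ẋ)=(-0.206827, -0.726518)
phase 2: p=0.0563, T=0.494, ωT=1.820933, cosh=3.169748, sinh=3.007874; start (x,ẋ)=(-0.206827, -0.726518) → end (x,ẋ)=(-1.370587, -5.220250)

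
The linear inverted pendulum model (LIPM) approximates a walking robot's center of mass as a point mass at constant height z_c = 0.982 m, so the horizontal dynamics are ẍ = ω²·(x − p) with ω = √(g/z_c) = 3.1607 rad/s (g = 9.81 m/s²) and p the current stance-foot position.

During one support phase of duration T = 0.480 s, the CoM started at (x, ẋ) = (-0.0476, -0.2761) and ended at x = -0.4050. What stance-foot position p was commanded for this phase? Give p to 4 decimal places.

ωT = 3.1607·0.480 = 1.517136; cosh(ωT) = 2.389244, sinh(ωT) = 2.169905
x(T) = p + (x₀−p)·cosh(ωT) + (ẋ₀/ω)·sinh(ωT) ⇒ p·(1 − cosh) = x(T) − x₀·cosh − (ẋ₀/ω)·sinh
numerator   = -0.4050 − (-0.0476)·2.389244 − (-0.2761/3.1607)·2.169905 = -0.101722
denominator = 1 − 2.389244 = -1.389244
p = -0.101722 / -1.389244 = 0.0732

p = 0.0732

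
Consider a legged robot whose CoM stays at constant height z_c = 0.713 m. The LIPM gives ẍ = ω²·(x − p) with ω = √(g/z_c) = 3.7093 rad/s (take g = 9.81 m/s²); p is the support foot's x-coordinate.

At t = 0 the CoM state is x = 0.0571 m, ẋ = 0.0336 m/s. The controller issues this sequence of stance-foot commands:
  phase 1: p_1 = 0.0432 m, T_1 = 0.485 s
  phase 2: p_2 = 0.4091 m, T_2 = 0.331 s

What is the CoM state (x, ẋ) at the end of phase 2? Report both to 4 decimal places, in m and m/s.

x = -0.0321, ẋ = -1.2397

phase 1: p=0.0432, T=0.485, ωT=1.799010, cosh=3.104563, sinh=2.939101; start (x,ẋ)=(0.057100, 0.033600) → end (x,ẋ)=(0.112977, 0.255851)
phase 2: p=0.4091, T=0.331, ωT=1.227778, cosh=1.853290, sinh=1.560347; start (x,ẋ)=(0.112977, 0.255851) → end (x,ẋ)=(-0.032076, -1.239735)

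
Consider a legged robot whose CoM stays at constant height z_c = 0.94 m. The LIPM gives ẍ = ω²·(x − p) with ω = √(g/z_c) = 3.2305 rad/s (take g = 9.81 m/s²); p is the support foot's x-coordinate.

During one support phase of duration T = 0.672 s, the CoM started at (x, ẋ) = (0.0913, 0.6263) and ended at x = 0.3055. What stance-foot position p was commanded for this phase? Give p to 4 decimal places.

ωT = 3.2305·0.672 = 2.170896; cosh(ωT) = 4.440105, sinh(ωT) = 4.326030
x(T) = p + (x₀−p)·cosh(ωT) + (ẋ₀/ω)·sinh(ωT) ⇒ p·(1 − cosh) = x(T) − x₀·cosh − (ẋ₀/ω)·sinh
numerator   = 0.3055 − (0.0913)·4.440105 − (0.6263/3.2305)·4.326030 = -0.938573
denominator = 1 − 4.440105 = -3.440105
p = -0.938573 / -3.440105 = 0.2728

p = 0.2728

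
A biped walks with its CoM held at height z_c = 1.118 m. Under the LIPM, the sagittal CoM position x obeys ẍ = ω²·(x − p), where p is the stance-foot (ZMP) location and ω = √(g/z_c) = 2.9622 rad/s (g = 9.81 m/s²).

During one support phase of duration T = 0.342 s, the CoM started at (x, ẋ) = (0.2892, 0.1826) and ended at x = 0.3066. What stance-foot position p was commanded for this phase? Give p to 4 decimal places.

p = 0.3900

ωT = 2.9622·0.342 = 1.013072; cosh(ωT) = 1.558576, sinh(ωT) = 1.195474
x(T) = p + (x₀−p)·cosh(ωT) + (ẋ₀/ω)·sinh(ωT) ⇒ p·(1 − cosh) = x(T) − x₀·cosh − (ẋ₀/ω)·sinh
numerator   = 0.3066 − (0.2892)·1.558576 − (0.1826/2.9622)·1.195474 = -0.217833
denominator = 1 − 1.558576 = -0.558576
p = -0.217833 / -0.558576 = 0.3900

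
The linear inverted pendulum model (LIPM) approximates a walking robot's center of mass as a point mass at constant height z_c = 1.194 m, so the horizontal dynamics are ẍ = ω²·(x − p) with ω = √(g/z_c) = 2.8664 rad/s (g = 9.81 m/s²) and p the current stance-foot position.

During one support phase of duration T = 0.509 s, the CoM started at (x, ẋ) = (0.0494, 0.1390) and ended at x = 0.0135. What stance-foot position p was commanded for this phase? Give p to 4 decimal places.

ωT = 2.8664·0.509 = 1.458998; cosh(ωT) = 2.267057, sinh(ωT) = 2.034588
x(T) = p + (x₀−p)·cosh(ωT) + (ẋ₀/ω)·sinh(ωT) ⇒ p·(1 − cosh) = x(T) − x₀·cosh − (ẋ₀/ω)·sinh
numerator   = 0.0135 − (0.0494)·2.267057 − (0.1390/2.8664)·2.034588 = -0.197156
denominator = 1 − 2.267057 = -1.267057
p = -0.197156 / -1.267057 = 0.1556

p = 0.1556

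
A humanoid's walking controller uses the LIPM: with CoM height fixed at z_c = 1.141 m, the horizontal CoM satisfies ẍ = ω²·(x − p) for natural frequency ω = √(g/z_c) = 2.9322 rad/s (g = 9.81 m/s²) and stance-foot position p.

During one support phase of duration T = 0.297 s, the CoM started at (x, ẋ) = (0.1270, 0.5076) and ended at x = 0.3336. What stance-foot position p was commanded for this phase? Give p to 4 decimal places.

p = 0.0377

ωT = 2.9322·0.297 = 0.870863; cosh(ωT) = 1.403781, sinh(ωT) = 0.985191
x(T) = p + (x₀−p)·cosh(ωT) + (ẋ₀/ω)·sinh(ωT) ⇒ p·(1 − cosh) = x(T) − x₀·cosh − (ẋ₀/ω)·sinh
numerator   = 0.3336 − (0.1270)·1.403781 − (0.5076/2.9322)·0.985191 = -0.015229
denominator = 1 − 1.403781 = -0.403781
p = -0.015229 / -0.403781 = 0.0377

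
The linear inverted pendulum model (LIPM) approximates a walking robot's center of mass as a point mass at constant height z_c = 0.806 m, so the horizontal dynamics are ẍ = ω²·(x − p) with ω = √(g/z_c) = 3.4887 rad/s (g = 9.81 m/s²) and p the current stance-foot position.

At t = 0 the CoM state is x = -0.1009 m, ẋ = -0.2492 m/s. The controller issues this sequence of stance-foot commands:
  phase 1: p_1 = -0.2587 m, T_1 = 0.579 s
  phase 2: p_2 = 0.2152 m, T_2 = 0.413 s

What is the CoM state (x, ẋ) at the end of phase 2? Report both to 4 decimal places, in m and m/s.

phase 1: p=-0.2587, T=0.579, ωT=2.019957, cosh=3.835332, sinh=3.702671; start (x,ẋ)=(-0.100900, -0.249200) → end (x,ẋ)=(0.082031, 1.082618)
phase 2: p=0.2152, T=0.413, ωT=1.440833, cosh=2.230472, sinh=1.993742; start (x,ẋ)=(0.082031, 1.082618) → end (x,ẋ)=(0.536872, 1.488486)

x = 0.5369, ẋ = 1.4885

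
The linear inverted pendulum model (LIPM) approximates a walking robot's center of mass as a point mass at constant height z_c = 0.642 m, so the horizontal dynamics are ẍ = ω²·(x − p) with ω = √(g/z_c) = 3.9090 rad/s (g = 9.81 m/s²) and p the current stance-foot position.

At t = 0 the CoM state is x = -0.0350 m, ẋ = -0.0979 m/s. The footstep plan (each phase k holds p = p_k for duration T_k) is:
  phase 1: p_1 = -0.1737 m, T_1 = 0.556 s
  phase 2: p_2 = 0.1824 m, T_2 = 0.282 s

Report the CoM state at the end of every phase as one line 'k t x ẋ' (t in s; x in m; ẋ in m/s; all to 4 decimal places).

1 0.5560 0.3350 1.9158
2 0.8380 1.0940 4.0017

phase 1: p=-0.1737, T=0.556, ωT=2.173404, cosh=4.450969, sinh=4.337179; start (x,ẋ)=(-0.035000, -0.097900) → end (x,ẋ)=(0.335026, 1.915775)
phase 2: p=0.1824, T=0.282, ωT=1.102338, cosh=1.671646, sinh=1.339552; start (x,ẋ)=(0.335026, 1.915775) → end (x,ẋ)=(1.094042, 4.001692)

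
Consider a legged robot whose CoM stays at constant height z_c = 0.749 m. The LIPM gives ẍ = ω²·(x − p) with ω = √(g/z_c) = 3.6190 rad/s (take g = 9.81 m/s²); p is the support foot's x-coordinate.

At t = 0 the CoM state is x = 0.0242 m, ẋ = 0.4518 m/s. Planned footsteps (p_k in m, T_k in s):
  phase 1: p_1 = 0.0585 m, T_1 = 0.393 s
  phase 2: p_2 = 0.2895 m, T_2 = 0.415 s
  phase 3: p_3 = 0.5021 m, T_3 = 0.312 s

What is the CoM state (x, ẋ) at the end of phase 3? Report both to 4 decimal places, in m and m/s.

phase 1: p=0.0585, T=0.393, ωT=1.422267, cosh=2.193838, sinh=1.952672; start (x,ẋ)=(0.024200, 0.451800) → end (x,ẋ)=(0.227025, 0.748788)
phase 2: p=0.2895, T=0.415, ωT=1.501885, cosh=2.356427, sinh=2.133718; start (x,ẋ)=(0.227025, 0.748788) → end (x,ẋ)=(0.583758, 1.282037)
phase 3: p=0.5021, T=0.312, ωT=1.129128, cosh=1.708137, sinh=1.384822; start (x,ẋ)=(0.583758, 1.282037) → end (x,ẋ)=(1.132159, 2.599139)

x = 1.1322, ẋ = 2.5991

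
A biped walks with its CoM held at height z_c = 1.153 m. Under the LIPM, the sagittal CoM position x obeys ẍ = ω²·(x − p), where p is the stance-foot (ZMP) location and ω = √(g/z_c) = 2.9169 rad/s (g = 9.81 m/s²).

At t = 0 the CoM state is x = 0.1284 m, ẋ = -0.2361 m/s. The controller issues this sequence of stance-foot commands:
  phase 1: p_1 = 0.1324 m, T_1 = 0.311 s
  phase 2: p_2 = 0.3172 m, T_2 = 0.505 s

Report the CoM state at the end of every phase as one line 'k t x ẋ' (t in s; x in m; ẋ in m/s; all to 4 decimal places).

phase 1: p=0.1324, T=0.311, ωT=0.907156, cosh=1.440469, sinh=1.036798; start (x,ẋ)=(0.128400, -0.236100) → end (x,ẋ)=(0.042718, -0.352192)
phase 2: p=0.3172, T=0.505, ωT=1.473035, cosh=2.295841, sinh=2.066612; start (x,ẋ)=(0.042718, -0.352192) → end (x,ẋ)=(-0.562494, -2.463184)

1 0.3110 0.0427 -0.3522
2 0.8160 -0.5625 -2.4632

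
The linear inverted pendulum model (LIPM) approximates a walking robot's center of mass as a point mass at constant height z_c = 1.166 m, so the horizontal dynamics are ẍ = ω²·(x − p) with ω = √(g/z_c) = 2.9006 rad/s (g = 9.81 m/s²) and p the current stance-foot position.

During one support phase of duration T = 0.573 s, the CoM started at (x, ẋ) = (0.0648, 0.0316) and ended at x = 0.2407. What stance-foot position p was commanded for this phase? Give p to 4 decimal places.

p = -0.0209

ωT = 2.9006·0.573 = 1.662044; cosh(ωT) = 2.729911, sinh(ωT) = 2.540160
x(T) = p + (x₀−p)·cosh(ωT) + (ẋ₀/ω)·sinh(ωT) ⇒ p·(1 − cosh) = x(T) − x₀·cosh − (ẋ₀/ω)·sinh
numerator   = 0.2407 − (0.0648)·2.729911 − (0.0316/2.9006)·2.540160 = 0.036129
denominator = 1 − 2.729911 = -1.729911
p = 0.036129 / -1.729911 = -0.0209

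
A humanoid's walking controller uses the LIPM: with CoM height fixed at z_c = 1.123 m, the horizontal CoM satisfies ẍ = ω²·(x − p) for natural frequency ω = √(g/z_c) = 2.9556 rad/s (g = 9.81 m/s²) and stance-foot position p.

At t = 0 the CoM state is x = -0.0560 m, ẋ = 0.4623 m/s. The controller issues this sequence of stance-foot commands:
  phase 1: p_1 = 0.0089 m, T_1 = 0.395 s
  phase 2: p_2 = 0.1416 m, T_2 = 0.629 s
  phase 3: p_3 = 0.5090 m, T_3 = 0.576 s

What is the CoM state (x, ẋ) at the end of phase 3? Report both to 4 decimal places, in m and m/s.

phase 1: p=0.0089, T=0.395, ωT=1.167462, cosh=1.762491, sinh=1.451335; start (x,ẋ)=(-0.056000, 0.462300) → end (x,ẋ)=(0.121525, 0.536407)
phase 2: p=0.1416, T=0.629, ωT=1.859072, cosh=3.286799, sinh=3.130982; start (x,ẋ)=(0.121525, 0.536407) → end (x,ẋ)=(0.643853, 1.577286)
phase 3: p=0.5090, T=0.576, ωT=1.702426, cosh=2.834741, sinh=2.652500; start (x,ẋ)=(0.643853, 1.577286) → end (x,ẋ)=(2.306808, 5.528412)

x = 2.3068, ẋ = 5.5284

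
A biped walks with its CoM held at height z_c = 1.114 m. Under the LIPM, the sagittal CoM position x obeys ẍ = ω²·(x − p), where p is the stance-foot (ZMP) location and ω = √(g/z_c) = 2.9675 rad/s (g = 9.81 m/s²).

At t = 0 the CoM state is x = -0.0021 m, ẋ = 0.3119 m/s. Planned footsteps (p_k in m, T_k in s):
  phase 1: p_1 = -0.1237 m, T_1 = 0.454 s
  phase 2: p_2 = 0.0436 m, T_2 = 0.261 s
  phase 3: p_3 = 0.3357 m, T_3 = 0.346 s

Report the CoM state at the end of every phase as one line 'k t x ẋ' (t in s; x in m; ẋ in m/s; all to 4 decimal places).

1 0.4540 0.3145 1.2876
2 0.7150 0.7706 2.3803
3 1.0610 1.9968 5.3195

phase 1: p=-0.1237, T=0.454, ωT=1.347245, cosh=2.053384, sinh=1.793429; start (x,ẋ)=(-0.002100, 0.311900) → end (x,ẋ)=(0.314490, 1.287606)
phase 2: p=0.0436, T=0.261, ωT=0.774517, cosh=1.315236, sinh=0.854309; start (x,ẋ)=(0.314490, 1.287606) → end (x,ẋ)=(0.770572, 2.380256)
phase 3: p=0.3357, T=0.346, ωT=1.026755, cosh=1.575079, sinh=1.216912; start (x,ẋ)=(0.770572, 2.380256) → end (x,ẋ)=(1.996752, 5.319495)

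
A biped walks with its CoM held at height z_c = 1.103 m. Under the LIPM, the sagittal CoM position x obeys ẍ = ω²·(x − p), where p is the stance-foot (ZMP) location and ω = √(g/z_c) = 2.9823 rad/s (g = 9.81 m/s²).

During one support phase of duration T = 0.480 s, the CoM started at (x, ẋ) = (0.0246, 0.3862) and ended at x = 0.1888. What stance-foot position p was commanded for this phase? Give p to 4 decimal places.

p = 0.0999

ωT = 2.9823·0.480 = 1.431504; cosh(ωT) = 2.211969, sinh(ωT) = 1.973020
x(T) = p + (x₀−p)·cosh(ωT) + (ẋ₀/ω)·sinh(ωT) ⇒ p·(1 − cosh) = x(T) − x₀·cosh − (ẋ₀/ω)·sinh
numerator   = 0.1888 − (0.0246)·2.211969 − (0.3862/2.9823)·1.973020 = -0.121115
denominator = 1 − 2.211969 = -1.211969
p = -0.121115 / -1.211969 = 0.0999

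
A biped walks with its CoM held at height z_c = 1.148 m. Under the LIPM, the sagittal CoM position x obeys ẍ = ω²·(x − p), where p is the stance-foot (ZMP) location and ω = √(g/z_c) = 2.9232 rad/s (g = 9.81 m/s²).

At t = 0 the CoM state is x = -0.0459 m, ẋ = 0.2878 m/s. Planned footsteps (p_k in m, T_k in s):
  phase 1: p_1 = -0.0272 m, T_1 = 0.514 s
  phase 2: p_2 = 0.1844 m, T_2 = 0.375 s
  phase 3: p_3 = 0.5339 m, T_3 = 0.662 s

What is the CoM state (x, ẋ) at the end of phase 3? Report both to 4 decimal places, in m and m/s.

x = 0.8133, ẋ = 0.9979

phase 1: p=-0.0272, T=0.514, ωT=1.502525, cosh=2.357793, sinh=2.135226; start (x,ẋ)=(-0.045900, 0.287800) → end (x,ẋ)=(0.138930, 0.561853)
phase 2: p=0.1844, T=0.375, ωT=1.096200, cosh=1.663455, sinh=1.329317; start (x,ẋ)=(0.138930, 0.561853) → end (x,ẋ)=(0.364264, 0.757929)
phase 3: p=0.5339, T=0.662, ωT=1.935158, cosh=3.534771, sinh=3.390370; start (x,ẋ)=(0.364264, 0.757929) → end (x,ẋ)=(0.813333, 0.997890)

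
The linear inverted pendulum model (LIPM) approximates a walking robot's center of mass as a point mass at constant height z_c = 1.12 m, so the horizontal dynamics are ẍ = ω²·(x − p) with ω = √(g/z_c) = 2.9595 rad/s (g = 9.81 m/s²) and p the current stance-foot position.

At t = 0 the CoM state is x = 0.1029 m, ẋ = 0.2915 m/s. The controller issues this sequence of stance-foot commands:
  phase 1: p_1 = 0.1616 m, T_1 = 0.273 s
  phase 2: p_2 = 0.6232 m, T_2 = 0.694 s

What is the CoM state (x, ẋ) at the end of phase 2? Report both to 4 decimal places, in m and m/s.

phase 1: p=0.1616, T=0.273, ωT=0.807944, cosh=1.344532, sinh=0.898758; start (x,ẋ)=(0.102900, 0.291500) → end (x,ẋ)=(0.171200, 0.235796)
phase 2: p=0.6232, T=0.694, ωT=2.053893, cosh=3.963218, sinh=3.834983; start (x,ẋ)=(0.171200, 0.235796) → end (x,ẋ)=(-0.862623, -4.195517)

x = -0.8626, ẋ = -4.1955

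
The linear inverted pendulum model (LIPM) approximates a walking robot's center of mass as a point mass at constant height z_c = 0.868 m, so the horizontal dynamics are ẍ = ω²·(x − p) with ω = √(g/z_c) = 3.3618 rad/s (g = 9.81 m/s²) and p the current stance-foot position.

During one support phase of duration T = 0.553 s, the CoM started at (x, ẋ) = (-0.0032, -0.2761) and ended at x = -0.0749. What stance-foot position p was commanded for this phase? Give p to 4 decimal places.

ωT = 3.3618·0.553 = 1.859075; cosh(ωT) = 3.286808, sinh(ωT) = 3.130992
x(T) = p + (x₀−p)·cosh(ωT) + (ẋ₀/ω)·sinh(ωT) ⇒ p·(1 − cosh) = x(T) − x₀·cosh − (ẋ₀/ω)·sinh
numerator   = -0.0749 − (-0.0032)·3.286808 − (-0.2761/3.3618)·3.130992 = 0.192762
denominator = 1 − 3.286808 = -2.286808
p = 0.192762 / -2.286808 = -0.0843

p = -0.0843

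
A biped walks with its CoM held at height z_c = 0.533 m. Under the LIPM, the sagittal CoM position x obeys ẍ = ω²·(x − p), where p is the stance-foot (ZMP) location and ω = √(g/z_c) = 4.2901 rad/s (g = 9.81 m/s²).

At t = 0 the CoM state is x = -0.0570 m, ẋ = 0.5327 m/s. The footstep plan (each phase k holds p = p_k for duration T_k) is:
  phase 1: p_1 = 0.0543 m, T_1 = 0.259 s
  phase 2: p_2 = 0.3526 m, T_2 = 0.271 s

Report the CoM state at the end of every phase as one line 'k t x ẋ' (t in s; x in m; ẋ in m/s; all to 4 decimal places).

phase 1: p=0.0543, T=0.259, ωT=1.111136, cosh=1.683496, sinh=1.354311; start (x,ẋ)=(-0.057000, 0.532700) → end (x,ẋ)=(0.035091, 0.250131)
phase 2: p=0.3526, T=0.271, ωT=1.162617, cosh=1.755480, sinh=1.442813; start (x,ẋ)=(0.035091, 0.250131) → end (x,ẋ)=(-0.120658, -1.526220)

1 0.2590 0.0351 0.2501
2 0.5300 -0.1207 -1.5262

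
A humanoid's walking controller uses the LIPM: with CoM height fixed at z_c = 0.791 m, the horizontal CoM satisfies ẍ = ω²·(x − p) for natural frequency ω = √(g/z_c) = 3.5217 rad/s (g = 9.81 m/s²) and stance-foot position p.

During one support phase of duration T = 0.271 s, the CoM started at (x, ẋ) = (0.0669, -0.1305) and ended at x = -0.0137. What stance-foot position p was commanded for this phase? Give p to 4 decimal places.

p = 0.1476

ωT = 3.5217·0.271 = 0.954381; cosh(ωT) = 1.491056, sinh(ωT) = 1.106006
x(T) = p + (x₀−p)·cosh(ωT) + (ẋ₀/ω)·sinh(ωT) ⇒ p·(1 − cosh) = x(T) − x₀·cosh − (ẋ₀/ω)·sinh
numerator   = -0.0137 − (0.0669)·1.491056 − (-0.1305/3.5217)·1.106006 = -0.072468
denominator = 1 − 1.491056 = -0.491056
p = -0.072468 / -0.491056 = 0.1476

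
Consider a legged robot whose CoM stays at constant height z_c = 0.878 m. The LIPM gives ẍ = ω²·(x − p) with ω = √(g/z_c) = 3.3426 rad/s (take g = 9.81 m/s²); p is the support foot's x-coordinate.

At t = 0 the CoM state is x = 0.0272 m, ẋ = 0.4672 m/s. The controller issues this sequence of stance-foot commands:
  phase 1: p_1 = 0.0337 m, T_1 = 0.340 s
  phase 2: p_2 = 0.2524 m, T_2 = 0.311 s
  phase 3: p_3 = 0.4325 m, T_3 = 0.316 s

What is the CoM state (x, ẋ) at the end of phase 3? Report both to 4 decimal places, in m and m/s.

phase 1: p=0.0337, T=0.340, ωT=1.136484, cosh=1.718370, sinh=1.397424; start (x,ẋ)=(0.027200, 0.467200) → end (x,ẋ)=(0.217851, 0.772461)
phase 2: p=0.2524, T=0.311, ωT=1.039549, cosh=1.590777, sinh=1.237163; start (x,ẋ)=(0.217851, 0.772461) → end (x,ẋ)=(0.483343, 1.085939)
phase 3: p=0.4325, T=0.316, ωT=1.056262, cosh=1.611677, sinh=1.263924; start (x,ẋ)=(0.483343, 1.085939) → end (x,ẋ)=(0.925064, 1.964983)

x = 0.9251, ẋ = 1.9650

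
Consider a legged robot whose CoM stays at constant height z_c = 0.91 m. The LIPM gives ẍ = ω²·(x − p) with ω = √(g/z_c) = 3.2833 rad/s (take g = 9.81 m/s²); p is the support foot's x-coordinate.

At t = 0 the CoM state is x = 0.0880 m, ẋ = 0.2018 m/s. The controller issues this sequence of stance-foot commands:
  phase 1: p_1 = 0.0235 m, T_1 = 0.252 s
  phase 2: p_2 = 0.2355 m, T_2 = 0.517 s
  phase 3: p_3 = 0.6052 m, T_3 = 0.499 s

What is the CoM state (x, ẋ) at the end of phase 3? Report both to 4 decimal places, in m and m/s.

phase 1: p=0.0235, T=0.252, ωT=0.827392, cosh=1.362266, sinh=0.925078; start (x,ẋ)=(0.088000, 0.201800) → end (x,ẋ)=(0.168224, 0.470812)
phase 2: p=0.2355, T=0.517, ωT=1.697466, cosh=2.821621, sinh=2.638474; start (x,ẋ)=(0.168224, 0.470812) → end (x,ẋ)=(0.424019, 0.745646)
phase 3: p=0.6052, T=0.499, ωT=1.638367, cosh=2.670527, sinh=2.476230; start (x,ẋ)=(0.424019, 0.745646) → end (x,ẋ)=(0.683708, 0.518225)

x = 0.6837, ẋ = 0.5182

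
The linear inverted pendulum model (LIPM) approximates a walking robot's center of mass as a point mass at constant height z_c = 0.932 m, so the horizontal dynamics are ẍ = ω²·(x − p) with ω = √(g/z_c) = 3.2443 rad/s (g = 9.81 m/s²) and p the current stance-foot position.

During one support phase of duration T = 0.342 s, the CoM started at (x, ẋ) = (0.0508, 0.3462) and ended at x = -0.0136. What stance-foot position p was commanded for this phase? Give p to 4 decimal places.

p = 0.3570

ωT = 3.2443·0.342 = 1.109551; cosh(ωT) = 1.681351, sinh(ωT) = 1.351644
x(T) = p + (x₀−p)·cosh(ωT) + (ẋ₀/ω)·sinh(ωT) ⇒ p·(1 − cosh) = x(T) − x₀·cosh − (ẋ₀/ω)·sinh
numerator   = -0.0136 − (0.0508)·1.681351 − (0.3462/3.2443)·1.351644 = -0.243247
denominator = 1 − 1.681351 = -0.681351
p = -0.243247 / -0.681351 = 0.3570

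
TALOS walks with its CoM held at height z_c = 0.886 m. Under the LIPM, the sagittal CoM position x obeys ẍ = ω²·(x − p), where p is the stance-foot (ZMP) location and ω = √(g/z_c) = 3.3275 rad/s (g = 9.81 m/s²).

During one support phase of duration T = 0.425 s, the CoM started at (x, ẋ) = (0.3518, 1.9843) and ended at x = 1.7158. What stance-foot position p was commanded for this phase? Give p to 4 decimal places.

ωT = 3.3275·0.425 = 1.414187; cosh(ωT) = 2.178133, sinh(ωT) = 1.935010
x(T) = p + (x₀−p)·cosh(ωT) + (ẋ₀/ω)·sinh(ωT) ⇒ p·(1 − cosh) = x(T) − x₀·cosh − (ẋ₀/ω)·sinh
numerator   = 1.7158 − (0.3518)·2.178133 − (1.9843/3.3275)·1.935010 = -0.204379
denominator = 1 − 2.178133 = -1.178133
p = -0.204379 / -1.178133 = 0.1735

p = 0.1735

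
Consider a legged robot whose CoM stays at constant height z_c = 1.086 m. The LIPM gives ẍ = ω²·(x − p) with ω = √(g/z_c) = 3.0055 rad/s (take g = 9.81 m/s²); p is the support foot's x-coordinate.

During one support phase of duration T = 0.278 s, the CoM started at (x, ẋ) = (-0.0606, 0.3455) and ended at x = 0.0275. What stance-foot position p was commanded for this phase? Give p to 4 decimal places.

ωT = 3.0055·0.278 = 0.835529; cosh(ωT) = 1.369839, sinh(ωT) = 0.936194
x(T) = p + (x₀−p)·cosh(ωT) + (ẋ₀/ω)·sinh(ωT) ⇒ p·(1 − cosh) = x(T) − x₀·cosh − (ẋ₀/ω)·sinh
numerator   = 0.0275 − (-0.0606)·1.369839 − (0.3455/3.0055)·0.936194 = 0.002891
denominator = 1 − 1.369839 = -0.369839
p = 0.002891 / -0.369839 = -0.0078

p = -0.0078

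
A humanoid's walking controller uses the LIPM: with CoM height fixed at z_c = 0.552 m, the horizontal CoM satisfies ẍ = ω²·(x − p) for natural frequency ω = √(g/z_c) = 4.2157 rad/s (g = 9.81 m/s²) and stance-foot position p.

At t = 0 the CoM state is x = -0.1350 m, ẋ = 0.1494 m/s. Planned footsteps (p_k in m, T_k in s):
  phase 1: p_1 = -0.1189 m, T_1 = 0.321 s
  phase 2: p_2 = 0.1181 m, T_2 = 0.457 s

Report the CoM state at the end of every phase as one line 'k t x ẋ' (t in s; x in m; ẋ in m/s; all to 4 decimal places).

phase 1: p=-0.1189, T=0.321, ωT=1.353240, cosh=2.064172, sinh=1.805770; start (x,ẋ)=(-0.135000, 0.149400) → end (x,ẋ)=(-0.088139, 0.185825)
phase 2: p=0.1181, T=0.457, ωT=1.926575, cosh=3.505800, sinh=3.360154; start (x,ẋ)=(-0.088139, 0.185825) → end (x,ẋ)=(-0.456818, -2.269987)

1 0.3210 -0.0881 0.1858
2 0.7780 -0.4568 -2.2700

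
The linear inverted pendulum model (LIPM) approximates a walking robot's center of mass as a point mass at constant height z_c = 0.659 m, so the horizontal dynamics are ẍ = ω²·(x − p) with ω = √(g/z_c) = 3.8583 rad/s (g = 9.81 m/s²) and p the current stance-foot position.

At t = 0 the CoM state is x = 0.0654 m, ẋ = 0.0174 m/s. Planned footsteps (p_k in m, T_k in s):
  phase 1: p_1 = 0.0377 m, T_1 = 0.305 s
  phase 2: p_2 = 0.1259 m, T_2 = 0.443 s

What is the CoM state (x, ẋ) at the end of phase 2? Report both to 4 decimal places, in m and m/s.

x = 0.1636, ẋ = 0.2019

phase 1: p=0.0377, T=0.305, ωT=1.176781, cosh=1.776093, sinh=1.467824; start (x,ẋ)=(0.065400, 0.017400) → end (x,ẋ)=(0.093517, 0.187778)
phase 2: p=0.1259, T=0.443, ωT=1.709227, cosh=2.852847, sinh=2.671842; start (x,ẋ)=(0.093517, 0.187778) → end (x,ẋ)=(0.163552, 0.201875)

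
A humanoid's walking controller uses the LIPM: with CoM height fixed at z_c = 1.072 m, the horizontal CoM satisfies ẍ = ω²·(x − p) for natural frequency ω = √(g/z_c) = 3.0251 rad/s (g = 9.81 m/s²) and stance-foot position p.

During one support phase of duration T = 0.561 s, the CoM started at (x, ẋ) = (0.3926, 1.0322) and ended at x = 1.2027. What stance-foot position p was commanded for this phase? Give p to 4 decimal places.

p = 0.4419

ωT = 3.0251·0.561 = 1.697081; cosh(ωT) = 2.820605, sinh(ωT) = 2.637388
x(T) = p + (x₀−p)·cosh(ωT) + (ẋ₀/ω)·sinh(ωT) ⇒ p·(1 − cosh) = x(T) − x₀·cosh − (ẋ₀/ω)·sinh
numerator   = 1.2027 − (0.3926)·2.820605 − (1.0322/3.0251)·2.637388 = -0.804578
denominator = 1 − 2.820605 = -1.820605
p = -0.804578 / -1.820605 = 0.4419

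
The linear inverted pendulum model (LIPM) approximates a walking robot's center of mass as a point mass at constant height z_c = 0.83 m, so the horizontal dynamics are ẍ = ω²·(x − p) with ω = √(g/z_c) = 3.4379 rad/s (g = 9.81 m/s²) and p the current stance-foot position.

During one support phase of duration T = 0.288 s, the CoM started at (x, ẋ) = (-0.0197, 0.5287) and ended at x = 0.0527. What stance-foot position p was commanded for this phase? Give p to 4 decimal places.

p = 0.1797

ωT = 3.4379·0.288 = 0.990115; cosh(ωT) = 1.531539, sinh(ωT) = 1.160005
x(T) = p + (x₀−p)·cosh(ωT) + (ẋ₀/ω)·sinh(ωT) ⇒ p·(1 − cosh) = x(T) − x₀·cosh − (ẋ₀/ω)·sinh
numerator   = 0.0527 − (-0.0197)·1.531539 − (0.5287/3.4379)·1.160005 = -0.095521
denominator = 1 − 1.531539 = -0.531539
p = -0.095521 / -0.531539 = 0.1797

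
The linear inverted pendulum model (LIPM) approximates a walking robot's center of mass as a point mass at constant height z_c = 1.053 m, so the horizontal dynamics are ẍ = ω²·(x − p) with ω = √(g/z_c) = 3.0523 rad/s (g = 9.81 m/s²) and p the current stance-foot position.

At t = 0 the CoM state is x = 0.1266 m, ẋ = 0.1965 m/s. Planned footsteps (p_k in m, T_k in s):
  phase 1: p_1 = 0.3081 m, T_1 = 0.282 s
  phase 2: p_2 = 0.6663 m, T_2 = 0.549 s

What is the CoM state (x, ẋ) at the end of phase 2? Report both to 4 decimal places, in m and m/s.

phase 1: p=0.3081, T=0.282, ωT=0.860749, cosh=1.393888, sinh=0.971042; start (x,ẋ)=(0.126600, 0.196500) → end (x,ẋ)=(0.117623, -0.264051)
phase 2: p=0.6663, T=0.549, ωT=1.675713, cosh=2.764888, sinh=2.577713; start (x,ẋ)=(0.117623, -0.264051) → end (x,ẋ)=(-1.073726, -5.047039)

x = -1.0737, ẋ = -5.0470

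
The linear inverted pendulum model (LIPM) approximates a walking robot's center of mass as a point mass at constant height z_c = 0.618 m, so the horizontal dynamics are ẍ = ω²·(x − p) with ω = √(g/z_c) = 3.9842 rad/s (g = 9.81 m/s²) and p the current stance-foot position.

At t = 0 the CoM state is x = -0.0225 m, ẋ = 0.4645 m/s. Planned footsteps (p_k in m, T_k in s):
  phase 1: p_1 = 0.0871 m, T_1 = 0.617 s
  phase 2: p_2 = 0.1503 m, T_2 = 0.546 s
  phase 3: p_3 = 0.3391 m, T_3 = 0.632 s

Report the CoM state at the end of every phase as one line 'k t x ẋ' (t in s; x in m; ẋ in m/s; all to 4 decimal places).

phase 1: p=0.0871, T=0.617, ωT=2.458251, cosh=5.884973, sinh=5.799389; start (x,ẋ)=(-0.022500, 0.464500) → end (x,ẋ)=(0.118232, 0.201161)
phase 2: p=0.1503, T=0.546, ωT=2.175373, cosh=4.459518, sinh=4.345952; start (x,ẋ)=(0.118232, 0.201161) → end (x,ẋ)=(0.226716, 0.341812)
phase 3: p=0.3391, T=0.632, ωT=2.518014, cosh=6.242281, sinh=6.161662; start (x,ẋ)=(0.226716, 0.341812) → end (x,ẋ)=(0.166188, -0.625261)

1 0.6170 0.1182 0.2012
2 1.1630 0.2267 0.3418
3 1.7950 0.1662 -0.6253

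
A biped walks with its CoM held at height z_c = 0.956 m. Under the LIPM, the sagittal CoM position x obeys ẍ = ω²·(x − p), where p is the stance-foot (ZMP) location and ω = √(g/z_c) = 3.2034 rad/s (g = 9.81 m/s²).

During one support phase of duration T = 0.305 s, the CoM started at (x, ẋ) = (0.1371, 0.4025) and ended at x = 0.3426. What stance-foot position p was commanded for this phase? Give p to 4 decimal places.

p = 0.0166

ωT = 3.2034·0.305 = 0.977037; cosh(ωT) = 1.516499, sinh(ωT) = 1.140074
x(T) = p + (x₀−p)·cosh(ωT) + (ẋ₀/ω)·sinh(ωT) ⇒ p·(1 − cosh) = x(T) − x₀·cosh − (ẋ₀/ω)·sinh
numerator   = 0.3426 − (0.1371)·1.516499 − (0.4025/3.2034)·1.140074 = -0.008560
denominator = 1 − 1.516499 = -0.516499
p = -0.008560 / -0.516499 = 0.0166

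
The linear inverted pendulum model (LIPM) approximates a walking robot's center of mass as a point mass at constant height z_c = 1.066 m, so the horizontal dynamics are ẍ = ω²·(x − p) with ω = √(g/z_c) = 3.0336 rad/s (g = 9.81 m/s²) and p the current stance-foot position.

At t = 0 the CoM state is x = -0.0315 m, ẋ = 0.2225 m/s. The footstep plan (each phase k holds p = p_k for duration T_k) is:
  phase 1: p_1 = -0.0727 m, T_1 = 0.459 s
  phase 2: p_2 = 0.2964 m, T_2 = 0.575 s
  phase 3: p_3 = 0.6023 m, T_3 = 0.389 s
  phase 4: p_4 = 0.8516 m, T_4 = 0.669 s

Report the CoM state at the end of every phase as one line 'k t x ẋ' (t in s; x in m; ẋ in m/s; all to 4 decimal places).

1 0.4590 0.1538 0.7114
2 1.0340 0.5264 0.8975
3 1.4230 0.9031 1.2590
4 2.0920 2.6028 5.4573

phase 1: p=-0.0727, T=0.459, ωT=1.392422, cosh=2.136530, sinh=1.888057; start (x,ẋ)=(-0.031500, 0.222500) → end (x,ẋ)=(0.153805, 0.711356)
phase 2: p=0.2964, T=0.575, ωT=1.744320, cosh=2.948386, sinh=2.773623; start (x,ẋ)=(0.153805, 0.711356) → end (x,ẋ)=(0.526368, 0.897548)
phase 3: p=0.6023, T=0.389, ωT=1.180070, cosh=1.780930, sinh=1.473673; start (x,ẋ)=(0.526368, 0.897548) → end (x,ẋ)=(0.903084, 1.259011)
phase 4: p=0.8516, T=0.669, ωT=2.029478, cosh=3.870760, sinh=3.739356; start (x,ẋ)=(0.903084, 1.259011) → end (x,ẋ)=(2.602797, 5.457347)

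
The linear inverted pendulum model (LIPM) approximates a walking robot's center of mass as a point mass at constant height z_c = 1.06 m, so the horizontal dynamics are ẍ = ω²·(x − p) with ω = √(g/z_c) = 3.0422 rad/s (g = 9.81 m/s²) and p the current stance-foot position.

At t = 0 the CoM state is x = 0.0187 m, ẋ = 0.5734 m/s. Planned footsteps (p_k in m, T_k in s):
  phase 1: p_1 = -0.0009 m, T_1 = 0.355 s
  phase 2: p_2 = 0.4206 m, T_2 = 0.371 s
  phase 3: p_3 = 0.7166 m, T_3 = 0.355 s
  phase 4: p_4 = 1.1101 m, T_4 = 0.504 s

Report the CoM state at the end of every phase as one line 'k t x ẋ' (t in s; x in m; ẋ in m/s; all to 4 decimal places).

1 0.3550 0.2768 1.0193
2 0.7260 0.6387 1.1348
3 1.0810 1.0746 1.5550
4 1.5850 2.1530 3.5317

phase 1: p=-0.0009, T=0.355, ωT=1.079981, cosh=1.642113, sinh=1.302511; start (x,ẋ)=(0.018700, 0.573400) → end (x,ẋ)=(0.276785, 1.019252)
phase 2: p=0.4206, T=0.371, ωT=1.128656, cosh=1.707483, sinh=1.384016; start (x,ẋ)=(0.276785, 1.019252) → end (x,ẋ)=(0.638737, 1.134832)
phase 3: p=0.7166, T=0.355, ωT=1.079981, cosh=1.642113, sinh=1.302511; start (x,ẋ)=(0.638737, 1.134832) → end (x,ẋ)=(1.074615, 1.554988)
phase 4: p=1.1101, T=0.504, ωT=1.533269, cosh=2.424563, sinh=2.208734; start (x,ẋ)=(1.074615, 1.554988) → end (x,ẋ)=(2.153035, 3.531728)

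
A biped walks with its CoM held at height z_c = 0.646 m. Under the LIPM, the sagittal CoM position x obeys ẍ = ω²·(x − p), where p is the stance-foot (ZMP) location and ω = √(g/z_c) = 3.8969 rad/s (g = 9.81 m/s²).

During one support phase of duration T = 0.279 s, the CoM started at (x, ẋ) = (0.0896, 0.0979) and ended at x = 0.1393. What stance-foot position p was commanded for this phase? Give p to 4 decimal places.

ωT = 3.8969·0.279 = 1.087235; cosh(ωT) = 1.651605, sinh(ωT) = 1.314457
x(T) = p + (x₀−p)·cosh(ωT) + (ẋ₀/ω)·sinh(ωT) ⇒ p·(1 − cosh) = x(T) − x₀·cosh − (ẋ₀/ω)·sinh
numerator   = 0.1393 − (0.0896)·1.651605 − (0.0979/3.8969)·1.314457 = -0.041706
denominator = 1 − 1.651605 = -0.651605
p = -0.041706 / -0.651605 = 0.0640

p = 0.0640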